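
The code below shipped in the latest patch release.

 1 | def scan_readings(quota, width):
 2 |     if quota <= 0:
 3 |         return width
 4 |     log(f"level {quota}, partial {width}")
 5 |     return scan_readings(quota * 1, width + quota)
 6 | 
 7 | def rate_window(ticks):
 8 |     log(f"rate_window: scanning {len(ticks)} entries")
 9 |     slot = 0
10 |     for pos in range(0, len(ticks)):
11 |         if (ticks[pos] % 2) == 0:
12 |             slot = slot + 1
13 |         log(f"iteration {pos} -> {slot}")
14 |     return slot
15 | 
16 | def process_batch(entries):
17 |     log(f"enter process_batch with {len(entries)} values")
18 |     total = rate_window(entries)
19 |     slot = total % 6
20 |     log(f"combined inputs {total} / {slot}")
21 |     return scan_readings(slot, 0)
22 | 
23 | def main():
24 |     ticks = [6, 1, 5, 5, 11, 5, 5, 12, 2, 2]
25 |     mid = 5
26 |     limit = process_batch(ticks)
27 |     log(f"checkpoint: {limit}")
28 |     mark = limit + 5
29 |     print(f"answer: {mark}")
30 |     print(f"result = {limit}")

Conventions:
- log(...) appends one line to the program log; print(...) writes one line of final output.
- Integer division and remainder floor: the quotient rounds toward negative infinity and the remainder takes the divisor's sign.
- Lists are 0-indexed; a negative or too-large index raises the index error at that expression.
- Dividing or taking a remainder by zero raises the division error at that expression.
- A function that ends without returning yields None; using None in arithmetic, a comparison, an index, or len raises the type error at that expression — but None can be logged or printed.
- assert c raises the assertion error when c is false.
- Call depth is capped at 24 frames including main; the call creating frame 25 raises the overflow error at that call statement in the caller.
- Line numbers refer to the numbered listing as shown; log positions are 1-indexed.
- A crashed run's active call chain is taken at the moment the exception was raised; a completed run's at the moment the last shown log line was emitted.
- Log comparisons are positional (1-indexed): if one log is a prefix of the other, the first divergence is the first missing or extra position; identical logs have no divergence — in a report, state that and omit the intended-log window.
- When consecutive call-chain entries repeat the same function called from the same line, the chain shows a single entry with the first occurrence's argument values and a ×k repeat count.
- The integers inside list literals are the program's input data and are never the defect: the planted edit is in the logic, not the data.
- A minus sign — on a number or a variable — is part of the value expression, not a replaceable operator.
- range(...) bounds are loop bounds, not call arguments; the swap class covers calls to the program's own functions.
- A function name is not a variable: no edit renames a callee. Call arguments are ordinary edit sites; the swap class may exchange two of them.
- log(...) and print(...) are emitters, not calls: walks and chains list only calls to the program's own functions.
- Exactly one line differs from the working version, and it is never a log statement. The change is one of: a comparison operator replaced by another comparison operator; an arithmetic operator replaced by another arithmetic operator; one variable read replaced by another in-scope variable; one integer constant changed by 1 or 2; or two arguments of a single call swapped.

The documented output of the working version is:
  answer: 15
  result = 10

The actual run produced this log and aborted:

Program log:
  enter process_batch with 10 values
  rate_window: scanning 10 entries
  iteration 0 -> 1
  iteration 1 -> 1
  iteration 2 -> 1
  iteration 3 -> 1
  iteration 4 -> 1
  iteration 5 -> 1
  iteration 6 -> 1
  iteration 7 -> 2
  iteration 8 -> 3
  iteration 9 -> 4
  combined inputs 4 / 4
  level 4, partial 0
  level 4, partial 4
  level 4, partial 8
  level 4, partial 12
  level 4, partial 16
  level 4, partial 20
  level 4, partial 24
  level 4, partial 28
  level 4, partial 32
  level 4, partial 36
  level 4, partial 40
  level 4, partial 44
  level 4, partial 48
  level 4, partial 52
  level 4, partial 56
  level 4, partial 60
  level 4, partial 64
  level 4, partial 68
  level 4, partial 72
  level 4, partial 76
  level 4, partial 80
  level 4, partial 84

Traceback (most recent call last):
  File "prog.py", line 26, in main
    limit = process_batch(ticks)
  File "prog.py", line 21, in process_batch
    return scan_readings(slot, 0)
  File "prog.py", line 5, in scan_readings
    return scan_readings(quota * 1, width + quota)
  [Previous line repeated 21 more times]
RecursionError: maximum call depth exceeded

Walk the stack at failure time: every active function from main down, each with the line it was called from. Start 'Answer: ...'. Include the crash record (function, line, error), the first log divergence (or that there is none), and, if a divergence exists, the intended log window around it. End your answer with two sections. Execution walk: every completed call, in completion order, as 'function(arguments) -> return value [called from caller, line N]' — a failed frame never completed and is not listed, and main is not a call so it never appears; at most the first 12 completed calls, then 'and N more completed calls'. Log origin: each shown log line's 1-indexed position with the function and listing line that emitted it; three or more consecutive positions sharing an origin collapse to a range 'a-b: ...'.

Answer: main -> process_batch (called at line 26) -> scan_readings (called at line 21) -> scan_readings (called at line 5) ×21.
Key fact: At log position 15 the runs split — shown 'level 4, partial 4', but the working version logs 'level 3, partial 4'.
Crash: scan_readings, line 5, RecursionError.
First divergence: at position 15 the run shows 'level 4, partial 4' where the working version logs 'level 3, partial 4'.
Intended log window:
  13: combined inputs 4 / 4
  14: level 4, partial 0
  15: level 3, partial 4
  16: level 2, partial 7
Execution walk:
  rate_window([6, 1, 5, 5, 11, 5, 5, 12, 2, 2]) -> 4  [called from process_batch, line 18]
Origin of each log line:
  1: from process_batch, line 17
  2: from rate_window, line 8
  3-12: from rate_window, line 13
  13: from process_batch, line 20
  14-35: from scan_readings, line 4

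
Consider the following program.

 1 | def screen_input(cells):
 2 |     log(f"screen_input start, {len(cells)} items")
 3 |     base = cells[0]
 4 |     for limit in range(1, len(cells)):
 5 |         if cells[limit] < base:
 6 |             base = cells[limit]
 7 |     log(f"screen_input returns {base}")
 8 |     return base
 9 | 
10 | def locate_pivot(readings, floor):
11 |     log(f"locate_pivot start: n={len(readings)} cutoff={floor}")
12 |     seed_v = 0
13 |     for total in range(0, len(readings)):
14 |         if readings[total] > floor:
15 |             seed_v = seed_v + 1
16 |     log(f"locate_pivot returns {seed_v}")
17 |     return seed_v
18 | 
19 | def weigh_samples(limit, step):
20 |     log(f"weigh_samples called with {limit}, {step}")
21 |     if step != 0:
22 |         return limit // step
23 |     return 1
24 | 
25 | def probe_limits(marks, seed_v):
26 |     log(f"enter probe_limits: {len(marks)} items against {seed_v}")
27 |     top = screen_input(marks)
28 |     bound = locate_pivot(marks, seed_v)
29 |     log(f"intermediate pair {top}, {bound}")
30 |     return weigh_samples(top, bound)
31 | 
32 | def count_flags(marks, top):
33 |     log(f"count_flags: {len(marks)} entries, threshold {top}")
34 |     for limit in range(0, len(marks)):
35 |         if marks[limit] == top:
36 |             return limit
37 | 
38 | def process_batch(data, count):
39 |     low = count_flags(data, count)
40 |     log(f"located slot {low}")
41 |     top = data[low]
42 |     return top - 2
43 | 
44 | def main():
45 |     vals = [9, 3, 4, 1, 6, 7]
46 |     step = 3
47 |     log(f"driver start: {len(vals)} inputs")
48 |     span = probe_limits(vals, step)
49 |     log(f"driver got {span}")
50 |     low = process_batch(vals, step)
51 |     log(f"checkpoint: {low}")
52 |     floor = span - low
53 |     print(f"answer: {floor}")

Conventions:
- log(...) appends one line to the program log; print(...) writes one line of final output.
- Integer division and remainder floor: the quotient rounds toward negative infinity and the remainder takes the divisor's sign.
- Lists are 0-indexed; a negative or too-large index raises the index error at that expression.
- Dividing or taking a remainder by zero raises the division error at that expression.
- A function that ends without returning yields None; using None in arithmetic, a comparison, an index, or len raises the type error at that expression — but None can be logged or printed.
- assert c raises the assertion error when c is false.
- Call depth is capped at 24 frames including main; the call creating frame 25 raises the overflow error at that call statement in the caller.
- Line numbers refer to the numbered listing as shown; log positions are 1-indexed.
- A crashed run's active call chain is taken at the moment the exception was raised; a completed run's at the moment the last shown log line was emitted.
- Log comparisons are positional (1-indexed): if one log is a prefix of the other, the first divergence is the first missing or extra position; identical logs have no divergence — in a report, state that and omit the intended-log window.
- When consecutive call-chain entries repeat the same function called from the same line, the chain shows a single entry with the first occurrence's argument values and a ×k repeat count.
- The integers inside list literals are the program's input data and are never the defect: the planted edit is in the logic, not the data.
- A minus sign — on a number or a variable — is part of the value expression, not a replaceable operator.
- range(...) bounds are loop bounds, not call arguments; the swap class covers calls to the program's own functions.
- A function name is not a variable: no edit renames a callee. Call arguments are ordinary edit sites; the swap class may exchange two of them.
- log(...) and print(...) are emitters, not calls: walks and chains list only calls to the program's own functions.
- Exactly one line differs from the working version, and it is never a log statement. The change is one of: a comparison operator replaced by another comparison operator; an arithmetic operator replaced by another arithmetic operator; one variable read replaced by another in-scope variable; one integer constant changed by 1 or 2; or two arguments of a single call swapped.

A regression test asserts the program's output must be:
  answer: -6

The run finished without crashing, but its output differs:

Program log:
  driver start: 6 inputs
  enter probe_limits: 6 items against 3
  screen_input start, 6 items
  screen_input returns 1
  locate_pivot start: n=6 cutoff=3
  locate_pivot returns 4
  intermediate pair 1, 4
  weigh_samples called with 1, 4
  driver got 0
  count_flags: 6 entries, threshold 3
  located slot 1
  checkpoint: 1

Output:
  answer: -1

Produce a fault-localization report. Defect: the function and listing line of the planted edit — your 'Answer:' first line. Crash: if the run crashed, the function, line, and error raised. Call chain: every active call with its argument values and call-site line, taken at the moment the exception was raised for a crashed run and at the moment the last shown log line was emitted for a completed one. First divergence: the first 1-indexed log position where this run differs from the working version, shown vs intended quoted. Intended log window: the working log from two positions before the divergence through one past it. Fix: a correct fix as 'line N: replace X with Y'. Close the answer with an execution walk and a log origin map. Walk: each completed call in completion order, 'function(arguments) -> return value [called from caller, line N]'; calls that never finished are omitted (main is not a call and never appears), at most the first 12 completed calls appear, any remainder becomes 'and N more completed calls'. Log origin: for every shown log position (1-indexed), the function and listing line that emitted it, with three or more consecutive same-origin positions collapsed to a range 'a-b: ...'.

Answer: the defect is in process_batch at line 42.
Key fact: Everything matches until log position 12, which reads 'checkpoint: 1' in place of 'checkpoint: 6'.
Call chain: main.
First divergence: position 12; shown 'checkpoint: 1' vs intended 'checkpoint: 6'.
Intended log window:
  10: count_flags: 6 entries, threshold 3
  11: located slot 1
  12: checkpoint: 6
Execution walk:
  screen_input([9, 3, 4, 1, 6, 7]) -> 1  [called from probe_limits, line 27]
  locate_pivot([9, 3, 4, 1, 6, 7], 3) -> 4  [called from probe_limits, line 28]
  weigh_samples(1, 4) -> 0  [called from probe_limits, line 30]
  probe_limits([9, 3, 4, 1, 6, 7], 3) -> 0  [called from main, line 48]
  count_flags([9, 3, 4, 1, 6, 7], 3) -> 1  [called from process_batch, line 39]
  process_batch([9, 3, 4, 1, 6, 7], 3) -> 1  [called from main, line 50]
Origin of each log line:
  1: emitted by main (line 47)
  2: emitted by probe_limits (line 26)
  3: emitted by screen_input (line 2)
  4: emitted by screen_input (line 7)
  5: emitted by locate_pivot (line 11)
  6: emitted by locate_pivot (line 16)
  7: emitted by probe_limits (line 29)
  8: emitted by weigh_samples (line 20)
  9: emitted by main (line 49)
  10: emitted by count_flags (line 33)
  11: emitted by process_batch (line 40)
  12: emitted by main (line 51)
A correct fix: line 42: replace `-` with `*`.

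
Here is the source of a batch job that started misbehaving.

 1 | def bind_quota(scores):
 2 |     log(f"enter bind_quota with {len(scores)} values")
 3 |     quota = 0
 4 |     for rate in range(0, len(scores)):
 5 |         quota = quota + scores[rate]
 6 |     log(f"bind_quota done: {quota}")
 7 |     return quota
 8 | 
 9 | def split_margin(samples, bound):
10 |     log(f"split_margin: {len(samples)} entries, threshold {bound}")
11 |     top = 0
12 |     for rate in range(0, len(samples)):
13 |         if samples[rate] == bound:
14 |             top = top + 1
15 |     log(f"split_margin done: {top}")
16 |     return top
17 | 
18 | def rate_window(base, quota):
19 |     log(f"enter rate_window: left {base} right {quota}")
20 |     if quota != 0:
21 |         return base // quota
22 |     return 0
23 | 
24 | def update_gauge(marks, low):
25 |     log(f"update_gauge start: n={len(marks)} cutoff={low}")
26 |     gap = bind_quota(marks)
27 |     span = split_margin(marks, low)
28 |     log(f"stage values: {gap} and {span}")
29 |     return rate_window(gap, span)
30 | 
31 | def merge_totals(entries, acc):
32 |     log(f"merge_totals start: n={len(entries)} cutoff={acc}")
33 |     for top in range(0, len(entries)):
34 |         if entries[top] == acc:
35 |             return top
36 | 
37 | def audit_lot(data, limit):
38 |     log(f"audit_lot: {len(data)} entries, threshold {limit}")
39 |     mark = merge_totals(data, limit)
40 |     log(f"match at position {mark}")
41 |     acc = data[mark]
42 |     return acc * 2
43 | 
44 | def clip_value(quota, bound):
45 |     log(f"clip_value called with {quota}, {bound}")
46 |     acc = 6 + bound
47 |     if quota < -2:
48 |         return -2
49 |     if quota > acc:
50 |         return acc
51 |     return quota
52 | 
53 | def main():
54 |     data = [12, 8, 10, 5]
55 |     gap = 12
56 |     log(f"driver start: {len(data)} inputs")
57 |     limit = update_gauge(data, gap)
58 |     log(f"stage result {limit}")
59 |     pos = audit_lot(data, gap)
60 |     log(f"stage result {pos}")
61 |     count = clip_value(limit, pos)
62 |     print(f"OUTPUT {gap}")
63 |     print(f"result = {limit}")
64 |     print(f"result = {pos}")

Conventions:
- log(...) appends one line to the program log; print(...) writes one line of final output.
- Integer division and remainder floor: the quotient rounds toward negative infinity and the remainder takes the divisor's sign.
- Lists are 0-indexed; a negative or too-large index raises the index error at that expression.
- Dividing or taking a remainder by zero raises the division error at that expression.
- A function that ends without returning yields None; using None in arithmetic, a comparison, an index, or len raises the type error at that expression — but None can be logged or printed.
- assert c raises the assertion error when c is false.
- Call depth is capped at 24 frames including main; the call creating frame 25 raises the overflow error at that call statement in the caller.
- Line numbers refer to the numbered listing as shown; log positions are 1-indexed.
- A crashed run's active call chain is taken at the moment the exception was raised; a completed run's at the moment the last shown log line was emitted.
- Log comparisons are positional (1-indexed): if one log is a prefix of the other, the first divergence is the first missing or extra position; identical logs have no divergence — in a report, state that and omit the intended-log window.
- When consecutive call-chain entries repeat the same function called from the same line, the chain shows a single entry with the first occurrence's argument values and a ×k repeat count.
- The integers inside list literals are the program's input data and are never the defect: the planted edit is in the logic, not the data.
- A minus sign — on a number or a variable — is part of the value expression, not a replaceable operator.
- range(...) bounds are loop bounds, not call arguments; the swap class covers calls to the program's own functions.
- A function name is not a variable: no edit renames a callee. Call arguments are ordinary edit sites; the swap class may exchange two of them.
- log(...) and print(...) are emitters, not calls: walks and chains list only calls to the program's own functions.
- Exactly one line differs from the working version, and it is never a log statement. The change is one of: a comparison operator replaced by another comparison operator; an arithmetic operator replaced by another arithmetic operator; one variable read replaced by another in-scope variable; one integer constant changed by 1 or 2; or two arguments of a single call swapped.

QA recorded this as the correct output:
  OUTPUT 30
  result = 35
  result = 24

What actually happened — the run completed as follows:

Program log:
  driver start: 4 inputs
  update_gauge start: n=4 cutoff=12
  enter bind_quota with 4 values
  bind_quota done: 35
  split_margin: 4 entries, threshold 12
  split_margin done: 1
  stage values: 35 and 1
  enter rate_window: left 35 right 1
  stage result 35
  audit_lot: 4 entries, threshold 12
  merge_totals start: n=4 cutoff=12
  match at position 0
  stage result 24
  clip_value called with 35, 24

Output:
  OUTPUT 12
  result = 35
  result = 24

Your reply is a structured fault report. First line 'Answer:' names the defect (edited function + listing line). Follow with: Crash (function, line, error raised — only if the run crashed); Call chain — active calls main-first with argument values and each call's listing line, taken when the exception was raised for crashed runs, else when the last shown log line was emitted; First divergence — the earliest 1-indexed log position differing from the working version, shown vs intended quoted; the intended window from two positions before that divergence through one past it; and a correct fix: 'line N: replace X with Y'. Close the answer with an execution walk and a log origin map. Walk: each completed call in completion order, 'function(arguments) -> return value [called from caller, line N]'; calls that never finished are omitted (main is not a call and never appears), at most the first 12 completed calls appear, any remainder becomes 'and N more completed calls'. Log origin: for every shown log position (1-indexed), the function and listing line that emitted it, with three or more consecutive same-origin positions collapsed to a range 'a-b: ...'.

Answer: the defect is in main at line 62.
Key fact: Log streams are identical — the defect surfaces only in the printed output.
Call chain: main -> clip_value(35, 24) (called at line 61).
First divergence: none (the log streams are identical).
Execution walk:
  bind_quota([12, 8, 10, 5]) -> 35  [called from update_gauge, line 26]
  split_margin([12, 8, 10, 5], 12) -> 1  [called from update_gauge, line 27]
  rate_window(35, 1) -> 35  [called from update_gauge, line 29]
  update_gauge([12, 8, 10, 5], 12) -> 35  [called from main, line 57]
  merge_totals([12, 8, 10, 5], 12) -> 0  [called from audit_lot, line 39]
  audit_lot([12, 8, 10, 5], 12) -> 24  [called from main, line 59]
  clip_value(35, 24) -> 30  [called from main, line 61]
Log line origins:
  1: logged in main at line 56
  2: logged in update_gauge at line 25
  3: logged in bind_quota at line 2
  4: logged in bind_quota at line 6
  5: logged in split_margin at line 10
  6: logged in split_margin at line 15
  7: logged in update_gauge at line 28
  8: logged in rate_window at line 19
  9: logged in main at line 58
  10: logged in audit_lot at line 38
  11: logged in merge_totals at line 32
  12: logged in audit_lot at line 40
  13: logged in main at line 60
  14: logged in clip_value at line 45
A correct fix: line 62: replace `gap` with `count`.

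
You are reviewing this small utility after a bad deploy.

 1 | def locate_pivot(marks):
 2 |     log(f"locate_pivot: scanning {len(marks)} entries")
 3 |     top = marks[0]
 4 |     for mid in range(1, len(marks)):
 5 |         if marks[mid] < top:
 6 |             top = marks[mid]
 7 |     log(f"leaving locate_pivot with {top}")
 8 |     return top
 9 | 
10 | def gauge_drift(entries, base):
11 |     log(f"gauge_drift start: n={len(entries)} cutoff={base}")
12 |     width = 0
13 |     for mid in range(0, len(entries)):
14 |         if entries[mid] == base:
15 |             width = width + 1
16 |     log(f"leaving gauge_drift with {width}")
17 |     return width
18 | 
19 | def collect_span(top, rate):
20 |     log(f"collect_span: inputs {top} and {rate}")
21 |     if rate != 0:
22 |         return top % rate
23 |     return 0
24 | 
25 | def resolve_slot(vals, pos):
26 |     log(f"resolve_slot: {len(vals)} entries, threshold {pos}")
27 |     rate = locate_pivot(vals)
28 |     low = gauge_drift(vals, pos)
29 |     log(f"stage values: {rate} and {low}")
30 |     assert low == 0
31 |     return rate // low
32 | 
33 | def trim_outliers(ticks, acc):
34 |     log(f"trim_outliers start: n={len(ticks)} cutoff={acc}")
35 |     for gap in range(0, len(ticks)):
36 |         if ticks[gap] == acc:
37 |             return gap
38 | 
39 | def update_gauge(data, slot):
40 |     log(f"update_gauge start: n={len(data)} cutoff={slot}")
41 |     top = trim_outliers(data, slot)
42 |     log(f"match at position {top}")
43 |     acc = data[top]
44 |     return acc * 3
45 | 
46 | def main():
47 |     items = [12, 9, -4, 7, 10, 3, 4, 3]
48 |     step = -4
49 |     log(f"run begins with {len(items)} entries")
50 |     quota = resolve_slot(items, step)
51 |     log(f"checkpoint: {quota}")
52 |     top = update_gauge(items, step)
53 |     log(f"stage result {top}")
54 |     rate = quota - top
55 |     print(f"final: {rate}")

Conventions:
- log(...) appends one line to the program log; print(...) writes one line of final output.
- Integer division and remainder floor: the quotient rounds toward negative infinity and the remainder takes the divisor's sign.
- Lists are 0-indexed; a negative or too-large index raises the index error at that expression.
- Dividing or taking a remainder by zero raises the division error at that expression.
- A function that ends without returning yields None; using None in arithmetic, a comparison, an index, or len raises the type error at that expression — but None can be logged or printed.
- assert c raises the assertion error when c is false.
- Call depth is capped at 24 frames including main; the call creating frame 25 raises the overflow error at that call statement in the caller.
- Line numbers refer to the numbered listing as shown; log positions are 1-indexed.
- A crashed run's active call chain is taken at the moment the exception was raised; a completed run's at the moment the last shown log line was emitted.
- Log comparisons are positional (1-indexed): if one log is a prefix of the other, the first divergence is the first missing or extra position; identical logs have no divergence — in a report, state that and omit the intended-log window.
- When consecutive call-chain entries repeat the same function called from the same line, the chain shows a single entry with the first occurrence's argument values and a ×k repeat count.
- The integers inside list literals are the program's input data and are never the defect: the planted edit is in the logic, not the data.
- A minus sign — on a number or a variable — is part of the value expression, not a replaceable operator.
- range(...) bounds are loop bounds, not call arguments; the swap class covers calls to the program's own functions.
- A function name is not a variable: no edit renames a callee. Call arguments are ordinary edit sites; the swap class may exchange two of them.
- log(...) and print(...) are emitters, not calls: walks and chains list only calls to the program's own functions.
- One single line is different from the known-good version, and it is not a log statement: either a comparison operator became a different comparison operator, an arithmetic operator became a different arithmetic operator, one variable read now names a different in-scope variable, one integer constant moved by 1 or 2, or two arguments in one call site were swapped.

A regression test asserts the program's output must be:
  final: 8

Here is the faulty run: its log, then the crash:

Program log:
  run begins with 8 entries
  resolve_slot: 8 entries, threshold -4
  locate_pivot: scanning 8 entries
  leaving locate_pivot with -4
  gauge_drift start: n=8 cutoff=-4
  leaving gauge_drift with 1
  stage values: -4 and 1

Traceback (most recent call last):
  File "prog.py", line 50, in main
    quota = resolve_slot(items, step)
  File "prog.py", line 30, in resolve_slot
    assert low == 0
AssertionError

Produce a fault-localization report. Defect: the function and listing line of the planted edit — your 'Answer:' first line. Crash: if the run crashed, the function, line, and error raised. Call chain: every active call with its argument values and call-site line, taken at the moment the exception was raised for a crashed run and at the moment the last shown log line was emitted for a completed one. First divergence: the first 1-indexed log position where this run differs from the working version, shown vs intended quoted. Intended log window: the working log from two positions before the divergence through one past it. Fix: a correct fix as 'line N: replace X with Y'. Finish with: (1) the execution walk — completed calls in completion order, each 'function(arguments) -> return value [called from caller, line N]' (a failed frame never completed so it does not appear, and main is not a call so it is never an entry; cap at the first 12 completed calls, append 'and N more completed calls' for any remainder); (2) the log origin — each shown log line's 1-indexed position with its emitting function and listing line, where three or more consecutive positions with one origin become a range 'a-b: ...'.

Answer: the defect is in resolve_slot at line 30.
Key fact: Only 7 log lines were emitted before the run died; the intended continuation was 'checkpoint: -4'.
Crash: resolve_slot, line 30, AssertionError.
Call chain: main -> resolve_slot([12, 9, -4, 7, 10, 3, 4, 3], -4) (called at line 50).
First divergence: position 8 — after 7 matching lines the faulty run goes silent; intended next line 'checkpoint: -4'.
Intended log window:
  6: leaving gauge_drift with 1
  7: stage values: -4 and 1
  8: checkpoint: -4
  9: update_gauge start: n=8 cutoff=-4
Execution walk:
  locate_pivot([12, 9, -4, 7, 10, 3, 4, 3]) -> -4  [called from resolve_slot, line 27]
  gauge_drift([12, 9, -4, 7, 10, 3, 4, 3], -4) -> 1  [called from resolve_slot, line 28]
Log origins:
  1: from main, line 49
  2: from resolve_slot, line 26
  3: from locate_pivot, line 2
  4: from locate_pivot, line 7
  5: from gauge_drift, line 11
  6: from gauge_drift, line 16
  7: from resolve_slot, line 29
A correct fix: line 30: replace `==` with `>`.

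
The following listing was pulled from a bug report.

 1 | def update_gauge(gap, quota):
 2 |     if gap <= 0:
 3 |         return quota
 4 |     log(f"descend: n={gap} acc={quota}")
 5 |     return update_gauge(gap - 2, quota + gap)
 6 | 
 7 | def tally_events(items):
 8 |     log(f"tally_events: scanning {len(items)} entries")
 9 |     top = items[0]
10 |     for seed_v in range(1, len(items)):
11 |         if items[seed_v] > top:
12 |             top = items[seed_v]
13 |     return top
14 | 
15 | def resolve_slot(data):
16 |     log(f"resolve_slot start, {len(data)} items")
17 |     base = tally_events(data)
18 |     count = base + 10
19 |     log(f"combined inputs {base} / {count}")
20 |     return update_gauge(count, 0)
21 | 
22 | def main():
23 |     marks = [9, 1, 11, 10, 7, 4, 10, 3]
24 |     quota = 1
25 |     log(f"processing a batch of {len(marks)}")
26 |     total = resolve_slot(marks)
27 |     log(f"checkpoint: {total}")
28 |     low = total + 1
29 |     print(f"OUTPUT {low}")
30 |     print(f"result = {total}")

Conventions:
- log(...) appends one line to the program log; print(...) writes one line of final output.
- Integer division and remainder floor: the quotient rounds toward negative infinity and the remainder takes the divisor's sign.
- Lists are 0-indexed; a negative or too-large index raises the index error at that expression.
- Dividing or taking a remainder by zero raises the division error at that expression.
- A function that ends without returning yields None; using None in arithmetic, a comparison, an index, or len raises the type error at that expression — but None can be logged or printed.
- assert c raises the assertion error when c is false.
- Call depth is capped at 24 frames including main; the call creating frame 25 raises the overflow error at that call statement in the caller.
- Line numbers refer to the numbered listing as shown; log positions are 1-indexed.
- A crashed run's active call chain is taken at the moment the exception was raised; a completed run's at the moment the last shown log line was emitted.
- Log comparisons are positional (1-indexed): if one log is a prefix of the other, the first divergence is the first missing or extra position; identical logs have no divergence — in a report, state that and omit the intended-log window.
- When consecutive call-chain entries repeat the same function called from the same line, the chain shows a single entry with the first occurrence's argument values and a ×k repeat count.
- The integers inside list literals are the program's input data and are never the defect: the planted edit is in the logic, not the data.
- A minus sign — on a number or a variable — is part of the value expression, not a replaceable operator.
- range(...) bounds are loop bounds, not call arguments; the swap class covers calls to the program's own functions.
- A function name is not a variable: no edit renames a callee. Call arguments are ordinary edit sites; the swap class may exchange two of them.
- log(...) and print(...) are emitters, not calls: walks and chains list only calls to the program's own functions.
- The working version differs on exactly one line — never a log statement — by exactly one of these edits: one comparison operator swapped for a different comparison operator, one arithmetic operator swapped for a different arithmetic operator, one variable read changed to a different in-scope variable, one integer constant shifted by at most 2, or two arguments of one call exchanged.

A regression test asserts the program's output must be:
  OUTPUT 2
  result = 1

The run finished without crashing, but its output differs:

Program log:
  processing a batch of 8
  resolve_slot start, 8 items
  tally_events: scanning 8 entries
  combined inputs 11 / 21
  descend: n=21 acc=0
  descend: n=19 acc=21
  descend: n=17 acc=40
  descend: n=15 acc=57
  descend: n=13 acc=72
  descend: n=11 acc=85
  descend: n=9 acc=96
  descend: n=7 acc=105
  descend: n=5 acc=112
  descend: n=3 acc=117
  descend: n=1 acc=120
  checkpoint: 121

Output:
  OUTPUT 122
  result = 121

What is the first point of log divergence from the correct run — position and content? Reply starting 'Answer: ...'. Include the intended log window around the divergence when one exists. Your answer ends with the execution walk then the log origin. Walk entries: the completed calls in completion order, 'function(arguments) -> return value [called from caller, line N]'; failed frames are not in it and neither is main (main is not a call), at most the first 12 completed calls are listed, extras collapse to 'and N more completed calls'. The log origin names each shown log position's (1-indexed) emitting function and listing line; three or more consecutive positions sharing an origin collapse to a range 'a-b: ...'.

Answer: position 4 — the shown line 'combined inputs 11 / 21' should read 'combined inputs 11 / 1'.
Intended log window:
  2: resolve_slot start, 8 items
  3: tally_events: scanning 8 entries
  4: combined inputs 11 / 1
  5: descend: n=1 acc=0
Execution walk:
  tally_events([9, 1, 11, 10, 7, 4, 10, 3]) -> 11  [called from resolve_slot, line 17]
  update_gauge(-1, 121) -> 121  [called from update_gauge, line 5]
  update_gauge(1, 120) -> 121  [called from update_gauge, line 5]
  update_gauge(3, 117) -> 121  [called from update_gauge, line 5]
  update_gauge(5, 112) -> 121  [called from update_gauge, line 5]
  update_gauge(7, 105) -> 121  [called from update_gauge, line 5]
  update_gauge(9, 96) -> 121  [called from update_gauge, line 5]
  update_gauge(11, 85) -> 121  [called from update_gauge, line 5]
  update_gauge(13, 72) -> 121  [called from update_gauge, line 5]
  update_gauge(15, 57) -> 121  [called from update_gauge, line 5]
  update_gauge(17, 40) -> 121  [called from update_gauge, line 5]
  update_gauge(19, 21) -> 121  [called from update_gauge, line 5]
  ... and 2 more completed calls
Origin of each log line:
  1: from main, line 25
  2: from resolve_slot, line 16
  3: from tally_events, line 8
  4: from resolve_slot, line 19
  5-15: from update_gauge, line 4
  16: from main, line 27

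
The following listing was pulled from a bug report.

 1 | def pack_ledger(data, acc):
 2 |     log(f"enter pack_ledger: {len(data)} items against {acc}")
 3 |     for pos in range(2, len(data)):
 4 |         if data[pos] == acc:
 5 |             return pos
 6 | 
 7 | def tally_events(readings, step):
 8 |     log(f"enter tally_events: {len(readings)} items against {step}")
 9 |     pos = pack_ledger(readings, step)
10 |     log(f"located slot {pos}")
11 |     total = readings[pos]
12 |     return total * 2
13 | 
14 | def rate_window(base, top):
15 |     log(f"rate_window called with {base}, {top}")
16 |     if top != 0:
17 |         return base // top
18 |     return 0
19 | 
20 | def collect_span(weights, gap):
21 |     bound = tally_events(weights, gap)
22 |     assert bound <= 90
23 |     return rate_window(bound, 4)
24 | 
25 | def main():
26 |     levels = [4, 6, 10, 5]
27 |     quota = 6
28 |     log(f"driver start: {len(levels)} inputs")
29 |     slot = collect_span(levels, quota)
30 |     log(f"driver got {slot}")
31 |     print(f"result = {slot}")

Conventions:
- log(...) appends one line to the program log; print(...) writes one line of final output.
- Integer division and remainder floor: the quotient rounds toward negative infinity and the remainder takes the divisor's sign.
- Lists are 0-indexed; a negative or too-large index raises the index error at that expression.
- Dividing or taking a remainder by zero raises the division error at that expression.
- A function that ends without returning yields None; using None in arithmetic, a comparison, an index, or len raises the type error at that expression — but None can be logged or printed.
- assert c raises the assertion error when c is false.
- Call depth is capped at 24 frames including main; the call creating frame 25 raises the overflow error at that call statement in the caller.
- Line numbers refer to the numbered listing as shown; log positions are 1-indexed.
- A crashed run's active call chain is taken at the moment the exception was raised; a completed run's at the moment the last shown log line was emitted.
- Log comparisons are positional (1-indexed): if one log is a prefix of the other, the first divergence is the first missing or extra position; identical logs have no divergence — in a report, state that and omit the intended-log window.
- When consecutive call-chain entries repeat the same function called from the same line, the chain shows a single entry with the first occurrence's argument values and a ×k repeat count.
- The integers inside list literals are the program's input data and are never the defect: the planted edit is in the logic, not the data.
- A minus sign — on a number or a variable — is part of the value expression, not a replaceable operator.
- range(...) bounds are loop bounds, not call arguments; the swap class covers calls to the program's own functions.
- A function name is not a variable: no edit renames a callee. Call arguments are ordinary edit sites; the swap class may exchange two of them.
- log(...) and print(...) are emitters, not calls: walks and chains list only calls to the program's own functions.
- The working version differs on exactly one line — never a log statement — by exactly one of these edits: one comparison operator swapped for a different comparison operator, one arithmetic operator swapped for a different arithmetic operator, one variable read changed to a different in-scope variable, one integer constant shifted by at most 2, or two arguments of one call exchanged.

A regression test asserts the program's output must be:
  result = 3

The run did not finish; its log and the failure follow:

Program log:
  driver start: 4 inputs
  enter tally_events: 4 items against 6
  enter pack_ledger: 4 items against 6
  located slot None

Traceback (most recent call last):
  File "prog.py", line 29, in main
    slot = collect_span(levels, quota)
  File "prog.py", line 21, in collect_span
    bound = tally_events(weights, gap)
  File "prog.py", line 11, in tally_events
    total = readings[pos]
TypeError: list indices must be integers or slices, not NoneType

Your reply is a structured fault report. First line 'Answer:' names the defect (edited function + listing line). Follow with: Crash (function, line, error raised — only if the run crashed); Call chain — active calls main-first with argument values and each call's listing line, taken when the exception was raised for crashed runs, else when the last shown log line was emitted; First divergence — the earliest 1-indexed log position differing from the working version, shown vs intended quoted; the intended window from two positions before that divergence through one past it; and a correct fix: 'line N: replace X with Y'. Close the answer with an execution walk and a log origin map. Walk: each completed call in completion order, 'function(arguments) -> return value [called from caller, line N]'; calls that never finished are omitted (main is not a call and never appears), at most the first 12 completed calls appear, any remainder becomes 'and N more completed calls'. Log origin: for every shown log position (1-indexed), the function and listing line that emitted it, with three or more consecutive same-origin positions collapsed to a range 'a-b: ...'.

Answer: the defect is in pack_ledger at line 3.
Key fact: At log position 4 the runs split — shown 'located slot None', but the working version logs 'located slot 1'.
Crash: tally_events, line 11, TypeError.
Call chain: main -> collect_span([4, 6, 10, 5], 6) (called at line 29) -> tally_events([4, 6, 10, 5], 6) (called at line 21).
First divergence: at position 4 the run shows 'located slot None' where the working version logs 'located slot 1'.
Intended log window:
  2: enter tally_events: 4 items against 6
  3: enter pack_ledger: 4 items against 6
  4: located slot 1
  5: rate_window called with 12, 4
Execution walk:
  pack_ledger([4, 6, 10, 5], 6) -> None  [called from tally_events, line 9]
Log origins:
  1 — main, line 28
  2 — tally_events, line 8
  3 — pack_ledger, line 2
  4 — tally_events, line 10
A correct fix: line 3: replace `2` with `0`.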